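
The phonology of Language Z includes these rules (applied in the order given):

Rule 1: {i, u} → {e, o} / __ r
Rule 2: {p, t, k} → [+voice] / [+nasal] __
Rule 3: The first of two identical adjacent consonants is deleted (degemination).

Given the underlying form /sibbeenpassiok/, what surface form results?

Rule 1 (pre-rhotic lowering): no segment meets the environment; /sibbeenpassiok/ is unchanged.
Rule 2 (post-nasal voicing): /p/ is a voiceless stop immediately after the nasal /n/, so it voices to [b]. /sibbeenpassiok/ → sibbeenbassiok.
Rule 3 (degemination): /bb/ is a geminate; the first /b/ deletes. /ss/ is a geminate; the first /s/ deletes. /sibbeenbassiok/ → sibeenbasiok.

sibeenbasiok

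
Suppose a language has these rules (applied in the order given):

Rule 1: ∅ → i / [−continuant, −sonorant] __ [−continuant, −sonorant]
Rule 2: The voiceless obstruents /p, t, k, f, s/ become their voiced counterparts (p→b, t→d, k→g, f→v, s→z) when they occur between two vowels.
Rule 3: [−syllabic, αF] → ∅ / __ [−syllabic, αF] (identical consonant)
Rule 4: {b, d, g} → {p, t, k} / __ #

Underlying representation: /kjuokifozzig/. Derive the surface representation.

Rule 1 (stop-cluster i-epenthesis): no segment meets the environment; /kjuokifozzig/ is unchanged.
Rule 2 (intervocalic voicing): /k/ is a voiceless obstruent between vowels /o/ and /i/, so it voices to [g]. /f/ is a voiceless obstruent between vowels /i/ and /o/, so it voices to [v]. /kjuokifozzig/ → kjuogivozzig.
Rule 3 (degemination): /zz/ is a geminate; the first /z/ deletes. /kjuogivozzig/ → kjuogivozig.
Rule 4 (final devoicing): /g/ is a voiced stop in word-final position, so it devoices to [k]. /kjuogivozig/ → kjuogivozik.

kjuogivozik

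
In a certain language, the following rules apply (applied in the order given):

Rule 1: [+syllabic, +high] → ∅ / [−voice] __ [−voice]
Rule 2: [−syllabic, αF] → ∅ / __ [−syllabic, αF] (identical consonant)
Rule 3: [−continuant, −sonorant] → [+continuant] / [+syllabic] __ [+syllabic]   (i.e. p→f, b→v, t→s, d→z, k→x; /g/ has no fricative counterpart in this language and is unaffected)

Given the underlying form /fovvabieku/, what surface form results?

fovaviexu

Rule 1 (high vowel syncope): no segment meets the environment; /fovvabieku/ is unchanged.
Rule 2 (degemination): /vv/ is a geminate; the first /v/ deletes. /fovvabieku/ → fovabieku.
Rule 3 (intervocalic spirantization): /b/ is a stop between vowels /a/ and /i/, so it spirantizes to the fricative [v]. /k/ is a stop between vowels /e/ and /u/, so it spirantizes to the fricative [x]. /fovabieku/ → fovaviexu.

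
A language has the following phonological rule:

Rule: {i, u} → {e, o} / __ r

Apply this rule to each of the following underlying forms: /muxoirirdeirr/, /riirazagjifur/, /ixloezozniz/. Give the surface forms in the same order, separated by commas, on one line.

/muxoirirdeirr/: /i/ is a high vowel immediately before /r/, so it lowers to [e]. /i/ is a high vowel immediately before /r/, so it lowers to [e]. /i/ is a high vowel immediately before /r/, so it lowers to [e]. → [muxoererdeerr].
/riirazagjifur/: /i/ is a high vowel immediately before /r/, so it lowers to [e]. /u/ is a high vowel immediately before /r/, so it lowers to [o]. → [rierazagjifor].
/ixloezozniz/: the rule's environment is not met; surfaces unchanged as [ixloezozniz].

muxoererdeerr, rierazagjifor, ixloezozniz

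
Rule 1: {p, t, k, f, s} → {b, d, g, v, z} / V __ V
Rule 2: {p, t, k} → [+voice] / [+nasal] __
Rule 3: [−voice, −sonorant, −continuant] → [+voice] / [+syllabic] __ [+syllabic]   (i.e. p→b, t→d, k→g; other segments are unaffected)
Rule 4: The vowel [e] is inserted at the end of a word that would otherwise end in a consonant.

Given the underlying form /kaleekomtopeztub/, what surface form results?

kaleegomdobeztube

Rule 1 (intervocalic voicing): /k/ is a voiceless obstruent between vowels /e/ and /o/, so it voices to [g]. /p/ is a voiceless obstruent between vowels /o/ and /e/, so it voices to [b]. /kaleekomtopeztub/ → kaleegomtobeztub.
Rule 2 (post-nasal voicing): /t/ is a voiceless stop immediately after the nasal /m/, so it voices to [d]. /kaleegomtobeztub/ → kaleegomdobeztub.
Rule 3 (intervocalic voicing): no segment meets the environment; /kaleegomdobeztub/ is unchanged.
Rule 4 (final e-epenthesis): the form ends in the consonant /b/, so [e] is inserted word-finally. /kaleegomdobeztub/ → kaleegomdobeztube.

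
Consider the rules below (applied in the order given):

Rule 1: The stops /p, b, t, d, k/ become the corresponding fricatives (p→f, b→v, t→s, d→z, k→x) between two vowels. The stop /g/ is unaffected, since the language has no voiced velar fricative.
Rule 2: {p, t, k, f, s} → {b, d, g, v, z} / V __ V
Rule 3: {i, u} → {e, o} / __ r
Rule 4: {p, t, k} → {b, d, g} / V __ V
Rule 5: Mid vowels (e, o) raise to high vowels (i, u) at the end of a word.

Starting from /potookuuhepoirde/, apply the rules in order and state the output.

pozooxuuhevoerdi

Rule 1 (intervocalic spirantization): /t/ is a stop between vowels /o/ and /o/, so it spirantizes to the fricative [s]. /k/ is a stop between vowels /o/ and /u/, so it spirantizes to the fricative [x]. /p/ is a stop between vowels /e/ and /o/, so it spirantizes to the fricative [f]. /potookuuhepoirde/ → posooxuuhefoirde.
Rule 2 (intervocalic voicing): /s/ is a voiceless obstruent between vowels /o/ and /o/, so it voices to [z]. /f/ is a voiceless obstruent between vowels /e/ and /o/, so it voices to [v]. /posooxuuhefoirde/ → pozooxuuhevoirde.
Rule 3 (pre-rhotic lowering): /i/ is a high vowel immediately before /r/, so it lowers to [e]. /pozooxuuhevoirde/ → pozooxuuhevoerde.
Rule 4 (intervocalic voicing): no segment meets the environment; /pozooxuuhevoerde/ is unchanged.
Rule 5 (final vowel raising): /e/ is a mid vowel in word-final position, so it raises to [i]. /pozooxuuhevoerde/ → pozooxuuhevoerdi.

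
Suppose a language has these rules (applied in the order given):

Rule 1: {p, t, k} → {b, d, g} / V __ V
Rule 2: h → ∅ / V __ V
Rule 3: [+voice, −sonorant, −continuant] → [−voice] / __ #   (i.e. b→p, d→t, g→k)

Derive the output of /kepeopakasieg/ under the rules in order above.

kebeobagasiek

Rule 1 (intervocalic voicing): /p/ is a voiceless stop between vowels /e/ and /e/, so it voices to [b]. /p/ is a voiceless stop between vowels /o/ and /a/, so it voices to [b]. /k/ is a voiceless stop between vowels /a/ and /a/, so it voices to [g]. /kepeopakasieg/ → kebeobagasieg.
Rule 2 (intervocalic h-deletion): no segment meets the environment; /kebeobagasieg/ is unchanged.
Rule 3 (final devoicing): /g/ is a voiced stop in word-final position, so it devoices to [k]. /kebeobagasieg/ → kebeobagasiek.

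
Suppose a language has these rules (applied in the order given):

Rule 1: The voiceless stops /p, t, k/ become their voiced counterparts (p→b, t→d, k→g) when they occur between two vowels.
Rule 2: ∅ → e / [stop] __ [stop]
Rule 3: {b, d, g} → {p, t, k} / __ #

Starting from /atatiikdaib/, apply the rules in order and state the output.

Rule 1 (intervocalic voicing): /t/ is a voiceless stop between vowels /a/ and /a/, so it voices to [d]. /t/ is a voiceless stop between vowels /a/ and /i/, so it voices to [d]. /atatiikdaib/ → adadiikdaib.
Rule 2 (stop-cluster e-epenthesis): /k/ and /d/ form a stop–stop cluster, so [e] is inserted between them. /adadiikdaib/ → adadiikedaib.
Rule 3 (final devoicing): /b/ is a voiced stop in word-final position, so it devoices to [p]. /adadiikedaib/ → adadiikedaip.

adadiikedaip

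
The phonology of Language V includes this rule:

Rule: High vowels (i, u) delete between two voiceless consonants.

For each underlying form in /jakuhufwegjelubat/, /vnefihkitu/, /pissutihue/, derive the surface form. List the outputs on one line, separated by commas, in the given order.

/jakuhufwegjelubat/: /u/ is a high vowel flanked by voiceless consonants /k/ and /h/, so it deletes. /u/ is a high vowel flanked by voiceless consonants /h/ and /f/, so it deletes. → [jakhfwegjelubat].
/vnefihkitu/: /i/ is a high vowel flanked by voiceless consonants /f/ and /h/, so it deletes. /i/ is a high vowel flanked by voiceless consonants /k/ and /t/, so it deletes. → [vnefhktu].
/pissutihue/: /i/ is a high vowel flanked by voiceless consonants /p/ and /s/, so it deletes. /u/ is a high vowel flanked by voiceless consonants /s/ and /t/, so it deletes. /i/ is a high vowel flanked by voiceless consonants /t/ and /h/, so it deletes. → [pssthue].

jakhfwegjelubat, vnefhktu, pssthue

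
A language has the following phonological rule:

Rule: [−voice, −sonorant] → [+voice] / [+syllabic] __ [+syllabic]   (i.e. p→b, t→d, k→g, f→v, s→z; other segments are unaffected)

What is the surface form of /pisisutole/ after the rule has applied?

pizizudole

/s/ is a voiceless obstruent between vowels /i/ and /i/, so it voices to [z].
/s/ is a voiceless obstruent between vowels /i/ and /u/, so it voices to [z].
/t/ is a voiceless obstruent between vowels /u/ and /o/, so it voices to [d].
The other instance of /p/ does not occur in the required environment and remains unchanged.
Surface form: [pizizudole].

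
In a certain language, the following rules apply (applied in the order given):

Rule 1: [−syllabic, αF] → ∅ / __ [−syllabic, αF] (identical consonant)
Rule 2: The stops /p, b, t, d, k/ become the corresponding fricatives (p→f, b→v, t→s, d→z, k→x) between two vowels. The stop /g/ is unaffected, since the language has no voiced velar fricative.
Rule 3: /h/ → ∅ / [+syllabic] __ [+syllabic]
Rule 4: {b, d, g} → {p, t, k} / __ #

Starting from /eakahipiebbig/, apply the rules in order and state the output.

eaxaifievik

Rule 1 (degemination): /bb/ is a geminate; the first /b/ deletes. /eakahipiebbig/ → eakahipiebig.
Rule 2 (intervocalic spirantization): /k/ is a stop between vowels /a/ and /a/, so it spirantizes to the fricative [x]. /p/ is a stop between vowels /i/ and /i/, so it spirantizes to the fricative [f]. /b/ is a stop between vowels /e/ and /i/, so it spirantizes to the fricative [v]. /eakahipiebig/ → eaxahifievig.
Rule 3 (intervocalic h-deletion): /h/ occurs between vowels /a/ and /i/, so it deletes. /eaxahifievig/ → eaxaifievig.
Rule 4 (final devoicing): /g/ is a voiced stop in word-final position, so it devoices to [k]. /eaxaifievig/ → eaxaifievik.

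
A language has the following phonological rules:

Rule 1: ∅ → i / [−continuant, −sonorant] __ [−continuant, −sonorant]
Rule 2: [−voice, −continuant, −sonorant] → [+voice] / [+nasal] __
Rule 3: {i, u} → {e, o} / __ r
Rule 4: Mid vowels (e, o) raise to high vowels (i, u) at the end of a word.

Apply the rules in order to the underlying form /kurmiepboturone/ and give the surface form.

Rule 1 (stop-cluster i-epenthesis): /p/ and /b/ form a stop–stop cluster, so [i] is inserted between them. /kurmiepboturone/ → kurmiepiboturone.
Rule 2 (post-nasal voicing): no segment meets the environment; /kurmiepiboturone/ is unchanged.
Rule 3 (pre-rhotic lowering): /u/ is a high vowel immediately before /r/, so it lowers to [o]. /u/ is a high vowel immediately before /r/, so it lowers to [o]. /kurmiepiboturone/ → kormiepibotorone.
Rule 4 (final vowel raising): /e/ is a mid vowel in word-final position, so it raises to [i]. /kormiepibotorone/ → kormiepibotoroni.

kormiepibotoroni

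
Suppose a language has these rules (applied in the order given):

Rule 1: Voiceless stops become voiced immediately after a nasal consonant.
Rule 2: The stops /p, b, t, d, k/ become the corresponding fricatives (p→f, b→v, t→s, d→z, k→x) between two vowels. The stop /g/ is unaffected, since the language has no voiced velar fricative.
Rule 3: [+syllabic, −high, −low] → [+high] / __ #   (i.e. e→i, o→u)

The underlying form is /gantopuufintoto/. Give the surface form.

gandofuufindosu

Rule 1 (post-nasal voicing): /t/ is a voiceless stop immediately after the nasal /n/, so it voices to [d]. /t/ is a voiceless stop immediately after the nasal /n/, so it voices to [d]. /gantopuufintoto/ → gandopuufindoto.
Rule 2 (intervocalic spirantization): /p/ is a stop between vowels /o/ and /u/, so it spirantizes to the fricative [f]. /t/ is a stop between vowels /o/ and /o/, so it spirantizes to the fricative [s]. /gandopuufindoto/ → gandofuufindoso.
Rule 3 (final vowel raising): /o/ is a mid vowel in word-final position, so it raises to [u]. /gandofuufindoso/ → gandofuufindosu.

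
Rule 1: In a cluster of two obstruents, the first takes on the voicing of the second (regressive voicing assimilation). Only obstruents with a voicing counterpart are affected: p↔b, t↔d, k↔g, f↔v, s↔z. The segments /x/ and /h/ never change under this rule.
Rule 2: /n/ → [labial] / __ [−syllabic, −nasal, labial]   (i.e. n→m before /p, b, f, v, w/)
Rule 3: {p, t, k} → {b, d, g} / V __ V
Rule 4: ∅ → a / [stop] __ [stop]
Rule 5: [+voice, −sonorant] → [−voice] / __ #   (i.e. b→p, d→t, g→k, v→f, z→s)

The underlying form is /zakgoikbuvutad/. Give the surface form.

zagagoigabuvudat

Rule 1 (regressive voicing assimilation): /k/ precedes the voiced obstruent /g/, so it voices to [g] by assimilation. /k/ precedes the voiced obstruent /b/, so it voices to [g] by assimilation. /zakgoikbuvutad/ → zaggoigbuvutad.
Rule 2 (nasal place assimilation): no segment meets the environment; /zaggoigbuvutad/ is unchanged.
Rule 3 (intervocalic voicing): /t/ is a voiceless stop between vowels /u/ and /a/, so it voices to [d]. /zaggoigbuvutad/ → zaggoigbuvudad.
Rule 4 (stop-cluster a-epenthesis): /g/ and /g/ form a stop–stop cluster, so [a] is inserted between them. /g/ and /b/ form a stop–stop cluster, so [a] is inserted between them. /zaggoigbuvudad/ → zagagoigabuvudad.
Rule 5 (final devoicing): /d/ is a voiced obstruent in word-final position, so it devoices to [t]. /zagagoigabuvudad/ → zagagoigabuvudat.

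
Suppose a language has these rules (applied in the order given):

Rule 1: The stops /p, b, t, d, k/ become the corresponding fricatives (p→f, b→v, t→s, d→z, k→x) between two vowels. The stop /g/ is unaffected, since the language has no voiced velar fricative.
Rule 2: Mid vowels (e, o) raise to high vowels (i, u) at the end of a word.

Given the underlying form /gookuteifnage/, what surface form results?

gooxuseifnagi

Rule 1 (intervocalic spirantization): /k/ is a stop between vowels /o/ and /u/, so it spirantizes to the fricative [x]. /t/ is a stop between vowels /u/ and /e/, so it spirantizes to the fricative [s]. /gookuteifnage/ → gooxuseifnage.
Rule 2 (final vowel raising): /e/ is a mid vowel in word-final position, so it raises to [i]. /gooxuseifnage/ → gooxuseifnagi.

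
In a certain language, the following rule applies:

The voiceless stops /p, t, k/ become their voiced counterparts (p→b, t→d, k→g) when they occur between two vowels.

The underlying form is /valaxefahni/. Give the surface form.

No segment of /valaxefahni/ meets the structural description of the rule, so the form surfaces unchanged.

valaxefahni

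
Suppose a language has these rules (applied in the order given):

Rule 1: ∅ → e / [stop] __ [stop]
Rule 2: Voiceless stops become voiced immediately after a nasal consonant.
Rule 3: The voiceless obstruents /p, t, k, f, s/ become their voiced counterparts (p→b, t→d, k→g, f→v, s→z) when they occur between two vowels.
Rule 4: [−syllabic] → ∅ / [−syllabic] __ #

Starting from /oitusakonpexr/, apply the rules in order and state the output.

oiduzagonbex

Rule 1 (stop-cluster e-epenthesis): no segment meets the environment; /oitusakonpexr/ is unchanged.
Rule 2 (post-nasal voicing): /p/ is a voiceless stop immediately after the nasal /n/, so it voices to [b]. /oitusakonpexr/ → oitusakonbexr.
Rule 3 (intervocalic voicing): /t/ is a voiceless obstruent between vowels /i/ and /u/, so it voices to [d]. /s/ is a voiceless obstruent between vowels /u/ and /a/, so it voices to [z]. /k/ is a voiceless obstruent between vowels /a/ and /o/, so it voices to [g]. /oitusakonbexr/ → oiduzagonbexr.
Rule 4 (final cluster simplification): /r/ is the second consonant of a word-final cluster /xr/, so it deletes. /oiduzagonbexr/ → oiduzagonbex.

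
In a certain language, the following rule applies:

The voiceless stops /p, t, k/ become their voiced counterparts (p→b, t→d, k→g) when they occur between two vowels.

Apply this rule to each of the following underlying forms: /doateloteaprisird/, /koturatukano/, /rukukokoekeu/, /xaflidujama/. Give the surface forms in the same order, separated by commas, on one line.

doadelodeaprisird, koduradugano, rugugogoegeu, xaflidujama

/doateloteaprisird/: /t/ is a voiceless stop between vowels /a/ and /e/, so it voices to [d]. /t/ is a voiceless stop between vowels /o/ and /e/, so it voices to [d]. → [doadelodeaprisird].
/koturatukano/: /t/ is a voiceless stop between vowels /o/ and /u/, so it voices to [d]. /t/ is a voiceless stop between vowels /a/ and /u/, so it voices to [d]. /k/ is a voiceless stop between vowels /u/ and /a/, so it voices to [g]. → [koduradugano].
/rukukokoekeu/: /k/ is a voiceless stop between vowels /u/ and /u/, so it voices to [g]. /k/ is a voiceless stop between vowels /u/ and /o/, so it voices to [g]. /k/ is a voiceless stop between vowels /o/ and /o/, so it voices to [g]. /k/ is a voiceless stop between vowels /e/ and /e/, so it voices to [g]. → [rugugogoegeu].
/xaflidujama/: the rule's environment is not met; surfaces unchanged as [xaflidujama].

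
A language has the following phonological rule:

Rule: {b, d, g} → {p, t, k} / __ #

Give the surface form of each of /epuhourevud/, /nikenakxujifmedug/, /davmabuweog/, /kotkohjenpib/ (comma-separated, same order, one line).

/epuhourevud/: /d/ is a voiced stop in word-final position, so it devoices to [t]. → [epuhourevut].
/nikenakxujifmedug/: /g/ is a voiced stop in word-final position, so it devoices to [k]. → [nikenakxujifmeduk].
/davmabuweog/: /g/ is a voiced stop in word-final position, so it devoices to [k]. → [davmabuweok].
/kotkohjenpib/: /b/ is a voiced stop in word-final position, so it devoices to [p]. → [kotkohjenpip].

epuhourevut, nikenakxujifmeduk, davmabuweok, kotkohjenpip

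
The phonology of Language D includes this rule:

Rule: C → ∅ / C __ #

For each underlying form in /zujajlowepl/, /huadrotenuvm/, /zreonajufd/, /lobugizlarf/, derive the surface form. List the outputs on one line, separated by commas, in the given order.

zujajlowep, huadrotenuv, zreonajuf, lobugizlar

/zujajlowepl/: /l/ is the second consonant of a word-final cluster /pl/, so it deletes. → [zujajlowep].
/huadrotenuvm/: /m/ is the second consonant of a word-final cluster /vm/, so it deletes. → [huadrotenuv].
/zreonajufd/: /d/ is the second consonant of a word-final cluster /fd/, so it deletes. → [zreonajuf].
/lobugizlarf/: /f/ is the second consonant of a word-final cluster /rf/, so it deletes. → [lobugizlar].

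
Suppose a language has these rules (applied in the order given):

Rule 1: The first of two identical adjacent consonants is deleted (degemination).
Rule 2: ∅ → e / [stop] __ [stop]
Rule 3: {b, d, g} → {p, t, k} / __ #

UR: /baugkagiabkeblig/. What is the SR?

Rule 1 (degemination): no segment meets the environment; /baugkagiabkeblig/ is unchanged.
Rule 2 (stop-cluster e-epenthesis): /g/ and /k/ form a stop–stop cluster, so [e] is inserted between them. /b/ and /k/ form a stop–stop cluster, so [e] is inserted between them. /baugkagiabkeblig/ → baugekagiabekeblig.
Rule 3 (final devoicing): /g/ is a voiced stop in word-final position, so it devoices to [k]. /baugekagiabekeblig/ → baugekagiabekeblik.

baugekagiabekeblik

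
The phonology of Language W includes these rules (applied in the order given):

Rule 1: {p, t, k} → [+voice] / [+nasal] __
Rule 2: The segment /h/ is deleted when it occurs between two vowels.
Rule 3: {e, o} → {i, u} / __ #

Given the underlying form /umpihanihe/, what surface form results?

umbianii

Rule 1 (post-nasal voicing): /p/ is a voiceless stop immediately after the nasal /m/, so it voices to [b]. /umpihanihe/ → umbihanihe.
Rule 2 (intervocalic h-deletion): /h/ occurs between vowels /i/ and /a/, so it deletes. /h/ occurs between vowels /i/ and /e/, so it deletes. /umbihanihe/ → umbianie.
Rule 3 (final vowel raising): /e/ is a mid vowel in word-final position, so it raises to [i]. /umbianie/ → umbianii.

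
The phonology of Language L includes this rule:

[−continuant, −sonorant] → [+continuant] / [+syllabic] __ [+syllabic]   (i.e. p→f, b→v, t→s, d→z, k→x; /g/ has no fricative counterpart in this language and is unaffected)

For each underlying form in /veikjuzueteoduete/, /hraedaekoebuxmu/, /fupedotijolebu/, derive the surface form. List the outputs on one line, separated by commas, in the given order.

/veikjuzueteoduete/: /t/ is a stop between vowels /e/ and /e/, so it spirantizes to the fricative [s]. /d/ is a stop between vowels /o/ and /u/, so it spirantizes to the fricative [z]. /t/ is a stop between vowels /e/ and /e/, so it spirantizes to the fricative [s]. → [veikjuzueseozuese].
/hraedaekoebuxmu/: /d/ is a stop between vowels /e/ and /a/, so it spirantizes to the fricative [z]. /k/ is a stop between vowels /e/ and /o/, so it spirantizes to the fricative [x]. /b/ is a stop between vowels /e/ and /u/, so it spirantizes to the fricative [v]. → [hraezaexoevuxmu].
/fupedotijolebu/: /p/ is a stop between vowels /u/ and /e/, so it spirantizes to the fricative [f]. /d/ is a stop between vowels /e/ and /o/, so it spirantizes to the fricative [z]. /t/ is a stop between vowels /o/ and /i/, so it spirantizes to the fricative [s]. /b/ is a stop between vowels /e/ and /u/, so it spirantizes to the fricative [v]. → [fufezosijolevu].

veikjuzueseozuese, hraezaexoevuxmu, fufezosijolevu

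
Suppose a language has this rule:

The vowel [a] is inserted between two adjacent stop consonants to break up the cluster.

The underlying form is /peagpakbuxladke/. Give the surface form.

/g/ and /p/ form a stop–stop cluster, so [a] is inserted between them.
/k/ and /b/ form a stop–stop cluster, so [a] is inserted between them.
/d/ and /k/ form a stop–stop cluster, so [a] is inserted between them.
Surface form: [peagapakabuxladake].

peagapakabuxladake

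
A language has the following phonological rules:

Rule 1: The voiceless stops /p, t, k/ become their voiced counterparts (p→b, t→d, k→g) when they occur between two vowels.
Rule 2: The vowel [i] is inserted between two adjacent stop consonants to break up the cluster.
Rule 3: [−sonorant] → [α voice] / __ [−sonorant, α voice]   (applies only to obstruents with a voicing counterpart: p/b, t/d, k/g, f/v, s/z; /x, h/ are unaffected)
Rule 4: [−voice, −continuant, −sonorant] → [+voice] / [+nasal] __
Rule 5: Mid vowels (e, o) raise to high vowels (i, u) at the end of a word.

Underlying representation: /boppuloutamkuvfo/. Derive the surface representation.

bopipuloudamguffu

Rule 1 (intervocalic voicing): /t/ is a voiceless stop between vowels /u/ and /a/, so it voices to [d]. /boppuloutamkuvfo/ → boppuloudamkuvfo.
Rule 2 (stop-cluster i-epenthesis): /p/ and /p/ form a stop–stop cluster, so [i] is inserted between them. /boppuloudamkuvfo/ → bopipuloudamkuvfo.
Rule 3 (regressive voicing assimilation): /v/ precedes the voiceless obstruent /f/, so it devoices to [f] by assimilation. /bopipuloudamkuvfo/ → bopipuloudamkuffo.
Rule 4 (post-nasal voicing): /k/ is a voiceless stop immediately after the nasal /m/, so it voices to [g]. /bopipuloudamkuffo/ → bopipuloudamguffo.
Rule 5 (final vowel raising): /o/ is a mid vowel in word-final position, so it raises to [u]. /bopipuloudamguffo/ → bopipuloudamguffu.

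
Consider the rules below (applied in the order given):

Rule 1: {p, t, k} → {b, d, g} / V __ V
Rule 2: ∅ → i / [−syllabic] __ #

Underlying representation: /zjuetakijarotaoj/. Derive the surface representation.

Rule 1 (intervocalic voicing): /t/ is a voiceless stop between vowels /e/ and /a/, so it voices to [d]. /k/ is a voiceless stop between vowels /a/ and /i/, so it voices to [g]. /t/ is a voiceless stop between vowels /o/ and /a/, so it voices to [d]. /zjuetakijarotaoj/ → zjuedagijarodaoj.
Rule 2 (final i-epenthesis): the form ends in the consonant /j/, so [i] is inserted word-finally. /zjuedagijarodaoj/ → zjuedagijarodaoji.

zjuedagijarodaoji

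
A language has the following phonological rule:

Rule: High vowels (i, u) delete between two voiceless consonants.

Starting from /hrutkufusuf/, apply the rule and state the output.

/u/ is a high vowel flanked by voiceless consonants /k/ and /f/, so it deletes.
/u/ is a high vowel flanked by voiceless consonants /f/ and /s/, so it deletes.
/u/ is a high vowel flanked by voiceless consonants /s/ and /f/, so it deletes.
The other instance of /u/ does not occur in the required environment and remains unchanged.
Surface form: [hrutkfsf].

hrutkfsf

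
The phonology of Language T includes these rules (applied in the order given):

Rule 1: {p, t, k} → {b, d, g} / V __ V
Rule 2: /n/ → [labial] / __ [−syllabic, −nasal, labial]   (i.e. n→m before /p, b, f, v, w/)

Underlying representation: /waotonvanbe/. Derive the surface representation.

waodomvambe

Rule 1 (intervocalic voicing): /t/ is a voiceless stop between vowels /o/ and /o/, so it voices to [d]. /waotonvanbe/ → waodonvanbe.
Rule 2 (nasal place assimilation): /n/ precedes the labial consonant /v/, so it assimilates in place to [m]. /n/ precedes the labial consonant /b/, so it assimilates in place to [m]. /waodonvanbe/ → waodomvambe.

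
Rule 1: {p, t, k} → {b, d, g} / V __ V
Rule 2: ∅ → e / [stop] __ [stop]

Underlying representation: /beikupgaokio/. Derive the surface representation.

Rule 1 (intervocalic voicing): /k/ is a voiceless stop between vowels /i/ and /u/, so it voices to [g]. /k/ is a voiceless stop between vowels /o/ and /i/, so it voices to [g]. /beikupgaokio/ → beigupgaogio.
Rule 2 (stop-cluster e-epenthesis): /p/ and /g/ form a stop–stop cluster, so [e] is inserted between them. /beigupgaogio/ → beigupegaogio.

beigupegaogio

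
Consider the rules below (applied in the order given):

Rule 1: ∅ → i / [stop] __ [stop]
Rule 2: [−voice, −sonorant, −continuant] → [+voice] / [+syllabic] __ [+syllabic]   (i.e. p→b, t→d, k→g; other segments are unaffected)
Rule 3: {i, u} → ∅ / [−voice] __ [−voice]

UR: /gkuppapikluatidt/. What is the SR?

gigubibabikluadidit

Rule 1 (stop-cluster i-epenthesis): /g/ and /k/ form a stop–stop cluster, so [i] is inserted between them. /p/ and /p/ form a stop–stop cluster, so [i] is inserted between them. /d/ and /t/ form a stop–stop cluster, so [i] is inserted between them. /gkuppapikluatidt/ → gikupipapikluatidit.
Rule 2 (intervocalic voicing): /k/ is a voiceless stop between vowels /i/ and /u/, so it voices to [g]. /p/ is a voiceless stop between vowels /u/ and /i/, so it voices to [b]. /p/ is a voiceless stop between vowels /i/ and /a/, so it voices to [b]. /p/ is a voiceless stop between vowels /a/ and /i/, so it voices to [b]. /t/ is a voiceless stop between vowels /a/ and /i/, so it voices to [d]. /gikupipapikluatidit/ → gigubibabikluadidit.
Rule 3 (high vowel syncope): no segment meets the environment; /gigubibabikluadidit/ is unchanged.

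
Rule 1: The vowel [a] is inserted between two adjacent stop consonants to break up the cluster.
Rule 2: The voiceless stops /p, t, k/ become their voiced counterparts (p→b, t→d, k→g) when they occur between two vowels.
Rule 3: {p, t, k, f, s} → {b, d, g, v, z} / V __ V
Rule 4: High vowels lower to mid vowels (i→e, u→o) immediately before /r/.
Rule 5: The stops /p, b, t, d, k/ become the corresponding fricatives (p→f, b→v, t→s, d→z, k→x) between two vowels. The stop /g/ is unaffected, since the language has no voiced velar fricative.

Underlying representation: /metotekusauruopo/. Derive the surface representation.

mezozeguzaoruovo

Rule 1 (stop-cluster a-epenthesis): no segment meets the environment; /metotekusauruopo/ is unchanged.
Rule 2 (intervocalic voicing): /t/ is a voiceless stop between vowels /e/ and /o/, so it voices to [d]. /t/ is a voiceless stop between vowels /o/ and /e/, so it voices to [d]. /k/ is a voiceless stop between vowels /e/ and /u/, so it voices to [g]. /p/ is a voiceless stop between vowels /o/ and /o/, so it voices to [b]. /metotekusauruopo/ → medodegusauruobo.
Rule 3 (intervocalic voicing): /s/ is a voiceless obstruent between vowels /u/ and /a/, so it voices to [z]. /medodegusauruobo/ → medodeguzauruobo.
Rule 4 (pre-rhotic lowering): /u/ is a high vowel immediately before /r/, so it lowers to [o]. /medodeguzauruobo/ → medodeguzaoruobo.
Rule 5 (intervocalic spirantization): /d/ is a stop between vowels /e/ and /o/, so it spirantizes to the fricative [z]. /d/ is a stop between vowels /o/ and /e/, so it spirantizes to the fricative [z]. /b/ is a stop between vowels /o/ and /o/, so it spirantizes to the fricative [v]. /medodeguzaoruobo/ → mezozeguzaoruovo.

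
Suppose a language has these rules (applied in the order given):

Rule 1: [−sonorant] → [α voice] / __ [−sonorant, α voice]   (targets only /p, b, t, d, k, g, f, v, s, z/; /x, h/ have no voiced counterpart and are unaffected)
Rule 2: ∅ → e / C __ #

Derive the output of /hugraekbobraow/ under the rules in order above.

hugraegbobraowe

Rule 1 (regressive voicing assimilation): /k/ precedes the voiced obstruent /b/, so it voices to [g] by assimilation. /hugraekbobraow/ → hugraegbobraow.
Rule 2 (final e-epenthesis): the form ends in the consonant /w/, so [e] is inserted word-finally. /hugraegbobraow/ → hugraegbobraowe.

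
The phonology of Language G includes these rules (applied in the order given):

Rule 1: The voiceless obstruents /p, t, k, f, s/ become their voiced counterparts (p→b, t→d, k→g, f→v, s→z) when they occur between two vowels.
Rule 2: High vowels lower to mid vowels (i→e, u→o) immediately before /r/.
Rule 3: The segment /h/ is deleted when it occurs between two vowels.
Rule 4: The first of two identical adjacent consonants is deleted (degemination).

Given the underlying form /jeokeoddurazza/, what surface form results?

jeogeodoraza

Rule 1 (intervocalic voicing): /k/ is a voiceless obstruent between vowels /o/ and /e/, so it voices to [g]. /jeokeoddurazza/ → jeogeoddurazza.
Rule 2 (pre-rhotic lowering): /u/ is a high vowel immediately before /r/, so it lowers to [o]. /jeogeoddurazza/ → jeogeoddorazza.
Rule 3 (intervocalic h-deletion): no segment meets the environment; /jeogeoddorazza/ is unchanged.
Rule 4 (degemination): /dd/ is a geminate; the first /d/ deletes. /zz/ is a geminate; the first /z/ deletes. /jeogeoddorazza/ → jeogeodoraza.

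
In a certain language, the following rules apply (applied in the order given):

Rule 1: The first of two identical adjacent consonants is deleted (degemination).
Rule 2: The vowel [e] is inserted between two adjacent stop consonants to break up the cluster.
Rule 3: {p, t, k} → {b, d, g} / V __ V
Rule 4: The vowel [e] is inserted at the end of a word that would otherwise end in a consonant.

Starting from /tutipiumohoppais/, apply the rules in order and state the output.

Rule 1 (degemination): /pp/ is a geminate; the first /p/ deletes. /tutipiumohoppais/ → tutipiumohopais.
Rule 2 (stop-cluster e-epenthesis): no segment meets the environment; /tutipiumohopais/ is unchanged.
Rule 3 (intervocalic voicing): /t/ is a voiceless stop between vowels /u/ and /i/, so it voices to [d]. /p/ is a voiceless stop between vowels /i/ and /i/, so it voices to [b]. /p/ is a voiceless stop between vowels /o/ and /a/, so it voices to [b]. /tutipiumohopais/ → tudibiumohobais.
Rule 4 (final e-epenthesis): the form ends in the consonant /s/, so [e] is inserted word-finally. /tudibiumohobais/ → tudibiumohobaise.

tudibiumohobaise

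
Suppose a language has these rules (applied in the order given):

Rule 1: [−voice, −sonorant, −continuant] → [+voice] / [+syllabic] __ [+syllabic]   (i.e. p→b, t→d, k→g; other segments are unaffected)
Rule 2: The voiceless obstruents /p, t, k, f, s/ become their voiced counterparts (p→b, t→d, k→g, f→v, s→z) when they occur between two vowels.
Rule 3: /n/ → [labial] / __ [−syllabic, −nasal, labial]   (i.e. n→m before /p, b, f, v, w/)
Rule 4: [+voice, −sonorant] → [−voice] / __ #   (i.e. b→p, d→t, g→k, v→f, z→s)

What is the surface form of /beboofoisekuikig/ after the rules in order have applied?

beboovoizeguigik

Rule 1 (intervocalic voicing): /k/ is a voiceless stop between vowels /e/ and /u/, so it voices to [g]. /k/ is a voiceless stop between vowels /i/ and /i/, so it voices to [g]. /beboofoisekuikig/ → beboofoiseguigig.
Rule 2 (intervocalic voicing): /f/ is a voiceless obstruent between vowels /o/ and /o/, so it voices to [v]. /s/ is a voiceless obstruent between vowels /i/ and /e/, so it voices to [z]. /beboofoiseguigig/ → beboovoizeguigig.
Rule 3 (nasal place assimilation): no segment meets the environment; /beboovoizeguigig/ is unchanged.
Rule 4 (final devoicing): /g/ is a voiced obstruent in word-final position, so it devoices to [k]. /beboovoizeguigig/ → beboovoizeguigik.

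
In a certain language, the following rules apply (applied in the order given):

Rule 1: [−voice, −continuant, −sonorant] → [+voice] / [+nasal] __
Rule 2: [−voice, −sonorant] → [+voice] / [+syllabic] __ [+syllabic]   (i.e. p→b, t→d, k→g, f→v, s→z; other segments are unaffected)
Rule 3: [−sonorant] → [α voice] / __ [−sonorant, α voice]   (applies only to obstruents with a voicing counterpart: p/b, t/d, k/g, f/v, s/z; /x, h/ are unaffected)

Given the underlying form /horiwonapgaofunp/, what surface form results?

Rule 1 (post-nasal voicing): /p/ is a voiceless stop immediately after the nasal /n/, so it voices to [b]. /horiwonapgaofunp/ → horiwonapgaofunb.
Rule 2 (intervocalic voicing): /f/ is a voiceless obstruent between vowels /o/ and /u/, so it voices to [v]. /horiwonapgaofunb/ → horiwonapgaovunb.
Rule 3 (regressive voicing assimilation): /p/ precedes the voiced obstruent /g/, so it voices to [b] by assimilation. /horiwonapgaovunb/ → horiwonabgaovunb.

horiwonabgaovunb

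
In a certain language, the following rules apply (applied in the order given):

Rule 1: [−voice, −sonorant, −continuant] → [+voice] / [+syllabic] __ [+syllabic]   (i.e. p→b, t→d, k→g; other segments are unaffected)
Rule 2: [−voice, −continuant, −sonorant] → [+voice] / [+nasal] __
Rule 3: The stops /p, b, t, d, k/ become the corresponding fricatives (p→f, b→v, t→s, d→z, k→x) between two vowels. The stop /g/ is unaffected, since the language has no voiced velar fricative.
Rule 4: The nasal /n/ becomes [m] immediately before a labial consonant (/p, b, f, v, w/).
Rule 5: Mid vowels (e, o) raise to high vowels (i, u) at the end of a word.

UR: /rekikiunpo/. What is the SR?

Rule 1 (intervocalic voicing): /k/ is a voiceless stop between vowels /e/ and /i/, so it voices to [g]. /k/ is a voiceless stop between vowels /i/ and /i/, so it voices to [g]. /rekikiunpo/ → regigiunpo.
Rule 2 (post-nasal voicing): /p/ is a voiceless stop immediately after the nasal /n/, so it voices to [b]. /regigiunpo/ → regigiunbo.
Rule 3 (intervocalic spirantization): no segment meets the environment; /regigiunbo/ is unchanged.
Rule 4 (nasal place assimilation): /n/ precedes the labial consonant /b/, so it assimilates in place to [m]. /regigiunbo/ → regigiumbo.
Rule 5 (final vowel raising): /o/ is a mid vowel in word-final position, so it raises to [u]. /regigiumbo/ → regigiumbu.

regigiumbu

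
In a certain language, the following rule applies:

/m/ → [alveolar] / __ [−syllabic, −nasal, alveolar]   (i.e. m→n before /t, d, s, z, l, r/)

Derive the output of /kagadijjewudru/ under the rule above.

No segment of /kagadijjewudru/ meets the structural description of the rule, so the form surfaces unchanged.

kagadijjewudru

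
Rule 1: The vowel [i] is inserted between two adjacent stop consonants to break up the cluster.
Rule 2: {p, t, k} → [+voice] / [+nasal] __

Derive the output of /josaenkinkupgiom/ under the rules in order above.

josaengingupigiom

Rule 1 (stop-cluster i-epenthesis): /p/ and /g/ form a stop–stop cluster, so [i] is inserted between them. /josaenkinkupgiom/ → josaenkinkupigiom.
Rule 2 (post-nasal voicing): /k/ is a voiceless stop immediately after the nasal /n/, so it voices to [g]. /k/ is a voiceless stop immediately after the nasal /n/, so it voices to [g]. /josaenkinkupigiom/ → josaengingupigiom.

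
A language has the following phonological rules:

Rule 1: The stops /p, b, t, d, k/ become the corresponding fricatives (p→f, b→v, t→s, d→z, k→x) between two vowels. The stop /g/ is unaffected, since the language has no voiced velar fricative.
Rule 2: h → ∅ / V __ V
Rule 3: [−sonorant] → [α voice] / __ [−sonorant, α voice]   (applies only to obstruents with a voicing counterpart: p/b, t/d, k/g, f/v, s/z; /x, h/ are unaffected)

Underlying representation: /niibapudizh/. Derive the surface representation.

Rule 1 (intervocalic spirantization): /b/ is a stop between vowels /i/ and /a/, so it spirantizes to the fricative [v]. /p/ is a stop between vowels /a/ and /u/, so it spirantizes to the fricative [f]. /d/ is a stop between vowels /u/ and /i/, so it spirantizes to the fricative [z]. /niibapudizh/ → niivafuzizh.
Rule 2 (intervocalic h-deletion): no segment meets the environment; /niivafuzizh/ is unchanged.
Rule 3 (regressive voicing assimilation): /z/ precedes the voiceless obstruent /h/, so it devoices to [s] by assimilation. /niivafuzizh/ → niivafuzish.

niivafuzish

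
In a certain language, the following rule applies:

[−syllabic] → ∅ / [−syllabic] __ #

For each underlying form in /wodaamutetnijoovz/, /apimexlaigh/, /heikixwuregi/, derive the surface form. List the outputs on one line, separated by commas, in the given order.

wodaamutetnijoov, apimexlaig, heikixwuregi

/wodaamutetnijoovz/: /z/ is the second consonant of a word-final cluster /vz/, so it deletes. → [wodaamutetnijoov].
/apimexlaigh/: /h/ is the second consonant of a word-final cluster /gh/, so it deletes. → [apimexlaig].
/heikixwuregi/: the rule's environment is not met; surfaces unchanged as [heikixwuregi].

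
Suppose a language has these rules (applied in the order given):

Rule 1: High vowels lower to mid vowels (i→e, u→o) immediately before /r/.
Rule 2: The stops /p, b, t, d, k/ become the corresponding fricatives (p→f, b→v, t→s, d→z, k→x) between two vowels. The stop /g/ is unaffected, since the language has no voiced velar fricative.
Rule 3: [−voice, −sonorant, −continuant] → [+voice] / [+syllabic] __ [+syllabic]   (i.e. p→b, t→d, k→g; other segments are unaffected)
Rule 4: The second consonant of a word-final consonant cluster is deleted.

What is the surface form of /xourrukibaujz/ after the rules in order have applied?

Rule 1 (pre-rhotic lowering): /u/ is a high vowel immediately before /r/, so it lowers to [o]. /xourrukibaujz/ → xoorrukibaujz.
Rule 2 (intervocalic spirantization): /k/ is a stop between vowels /u/ and /i/, so it spirantizes to the fricative [x]. /b/ is a stop between vowels /i/ and /a/, so it spirantizes to the fricative [v]. /xoorrukibaujz/ → xoorruxivaujz.
Rule 3 (intervocalic voicing): no segment meets the environment; /xoorruxivaujz/ is unchanged.
Rule 4 (final cluster simplification): /z/ is the second consonant of a word-final cluster /jz/, so it deletes. /xoorruxivaujz/ → xoorruxivauj.

xoorruxivauj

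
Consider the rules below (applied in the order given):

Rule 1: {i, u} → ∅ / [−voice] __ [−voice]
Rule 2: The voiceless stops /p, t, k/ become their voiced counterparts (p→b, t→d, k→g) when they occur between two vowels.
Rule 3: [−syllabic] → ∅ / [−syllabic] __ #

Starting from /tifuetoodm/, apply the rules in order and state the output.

Rule 1 (high vowel syncope): /i/ is a high vowel flanked by voiceless consonants /t/ and /f/, so it deletes. /tifuetoodm/ → tfuetoodm.
Rule 2 (intervocalic voicing): /t/ is a voiceless stop between vowels /e/ and /o/, so it voices to [d]. /tfuetoodm/ → tfuedoodm.
Rule 3 (final cluster simplification): /m/ is the second consonant of a word-final cluster /dm/, so it deletes. /tfuedoodm/ → tfuedood.

tfuedood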